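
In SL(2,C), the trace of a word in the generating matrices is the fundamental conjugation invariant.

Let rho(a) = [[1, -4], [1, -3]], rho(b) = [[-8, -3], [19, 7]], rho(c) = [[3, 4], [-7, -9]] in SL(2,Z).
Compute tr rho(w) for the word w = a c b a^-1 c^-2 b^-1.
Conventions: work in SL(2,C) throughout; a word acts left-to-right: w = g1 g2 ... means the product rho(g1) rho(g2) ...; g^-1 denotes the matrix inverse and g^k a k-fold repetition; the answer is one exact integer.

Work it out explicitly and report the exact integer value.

385346

rho(a) = [[1, -4], [1, -3]]
... * rho(c) = [[3, 4], [-7, -9]]  ->  [[31, 40], [24, 31]]
... * rho(b) = [[-8, -3], [19, 7]]  ->  [[512, 187], [397, 145]]
... * rho(a^-1) = [[-3, 4], [-1, 1]]  ->  [[-1723, 2235], [-1336, 1733]]
... * rho(c^-1) = [[-9, -4], [7, 3]]  ->  [[31152, 13597], [24155, 10543]]
... * rho(c^-1) = [[-9, -4], [7, 3]]  ->  [[-185189, -83817], [-143594, -64991]]
... * rho(b^-1) = [[7, 3], [-19, -8]]  ->  [[296200, 114969], [229671, 89146]]
tr = 296200 + 89146 = 385346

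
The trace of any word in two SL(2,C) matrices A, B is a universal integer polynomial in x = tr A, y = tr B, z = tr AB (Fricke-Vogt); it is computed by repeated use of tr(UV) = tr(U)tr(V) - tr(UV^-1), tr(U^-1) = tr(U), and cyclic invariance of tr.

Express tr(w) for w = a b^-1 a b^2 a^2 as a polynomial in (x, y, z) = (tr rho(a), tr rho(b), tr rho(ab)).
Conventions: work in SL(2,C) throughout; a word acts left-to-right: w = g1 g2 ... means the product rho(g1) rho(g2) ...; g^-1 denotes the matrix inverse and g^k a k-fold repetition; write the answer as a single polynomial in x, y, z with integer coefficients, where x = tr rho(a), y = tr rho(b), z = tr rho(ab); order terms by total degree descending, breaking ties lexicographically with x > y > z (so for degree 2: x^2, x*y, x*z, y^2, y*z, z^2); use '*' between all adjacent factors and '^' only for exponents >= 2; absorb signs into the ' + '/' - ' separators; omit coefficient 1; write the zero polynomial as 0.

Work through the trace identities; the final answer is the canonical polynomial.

next, trace(a^2 b) = trace(a) * trace(b a) - trace(b)  (reduce the a square) = x*z - y
trace(a^2) = trace(a) * trace(a) - trace(1)  (reduce the a square) = x^2 - 2
and trace(a b^2 a) = trace(b) * trace(a^2 b) - trace(a^2)  (reduce the b square) = x*y*z - x^2 - y^2 + 2
and trace(a b^2) = trace(b) * trace(a b) - trace(a)  (reduce the b square) = y*z - x
trace(a b^2 a^2) = trace(a) * trace(a b^2 a) - trace(a b^2)  (reduce the a square) = x^2*y*z - x^3 - x*y^2 - y*z + 3*x
and trace(a b^2 a^3) = trace(a) * trace(a b^2 a^2) - trace(a b^2 a)  (reduce the a square) = x^3*y*z - x^4 - x^2*y^2 - 2*x*y*z + 4*x^2 + y^2 - 2
trace(a b a b) = trace(b a) * trace(b a) - trace(1)  (split on b) = z^2 - 2
next, trace(b a b^2 a) = trace(b) * trace(a b a b) - trace(a b a)  (reduce the b square) = y*z^2 - x*z - y
next, trace(b a b^2) = trace(b) * trace(b a b) - trace(b a)  (reduce the b square) = y^2*z - x*y - z
next, trace(b a b^2 a^2) = trace(a) * trace(b a b^2 a) - trace(b a b^2)  (reduce the a square) = x*y*z^2 - x^2*z - y^2*z + z
next, trace(a b^2 a^3 b) = trace(a) * trace(b a b^2 a^2) - trace(b a b^2 a)  (reduce the a square) = x^2*y*z^2 - x^3*z - x*y^2*z - y*z^2 + 2*x*z + y
trace(a b^-1 a b^2 a^2) = trace(a b^2 a^3) * trace(b) - trace(a b^2 a^3 b)  (eliminate b^-1) = x^3*y^2*z - x^4*y - x^2*y^3 - x^2*y*z^2 + x^3*z - x*y^2*z + 4*x^2*y + y^3 + y*z^2 - 2*x*z - 3*y

x^3*y^2*z - x^4*y - x^2*y^3 - x^2*y*z^2 + x^3*z - x*y^2*z + 4*x^2*y + y^3 + y*z^2 - 2*x*z - 3*y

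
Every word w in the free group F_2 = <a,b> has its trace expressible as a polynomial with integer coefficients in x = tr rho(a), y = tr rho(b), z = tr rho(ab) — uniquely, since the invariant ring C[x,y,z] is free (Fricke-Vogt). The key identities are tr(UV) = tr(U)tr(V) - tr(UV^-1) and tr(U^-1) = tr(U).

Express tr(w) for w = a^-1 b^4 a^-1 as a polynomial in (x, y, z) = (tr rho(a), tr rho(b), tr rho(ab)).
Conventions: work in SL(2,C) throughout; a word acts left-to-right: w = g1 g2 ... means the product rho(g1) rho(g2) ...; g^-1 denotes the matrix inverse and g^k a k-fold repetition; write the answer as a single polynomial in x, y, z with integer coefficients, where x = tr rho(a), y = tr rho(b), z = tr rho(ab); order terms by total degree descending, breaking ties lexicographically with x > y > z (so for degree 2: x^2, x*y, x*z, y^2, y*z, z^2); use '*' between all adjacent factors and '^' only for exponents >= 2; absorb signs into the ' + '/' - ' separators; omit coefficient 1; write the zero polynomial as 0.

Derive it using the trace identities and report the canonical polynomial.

use: trace(b^2) = trace(b) trace(b) - trace(1)   [square of b] = y^2 - 2
trace(b^3) = trace(b) trace(b^2) - trace(b)   [square of b] = y^3 - 3*y
use: trace(b^4) = trace(b) trace(b^3) - trace(b^2)   [square of b] = y^4 - 4*y^2 + 2
trace(b a b) = trace(b) trace(a b) - trace(a)   [square of b] = y*z - x
trace(a b^3) = trace(b) trace(b a b) - trace(b a)   [square of b] = y^2*z - x*y - z
use: trace(b^4 a) = trace(b) trace(a b^3) - trace(a b^2)   [square of b] = y^3*z - x*y^2 - 2*y*z + x
trace(b^4 a^-1) = trace(b^4) trace(a) - trace(b^4 a)   [inverse elimination on a] = x*y^4 - y^3*z - 3*x*y^2 + 2*y*z + x
use: trace(a^-1 b^4 a^-1) = trace(b^4 a^-1) trace(a) - trace(b^4)   [inverse elimination on a] = x^2*y^4 - x*y^3*z - 3*x^2*y^2 - y^4 + 2*x*y*z + x^2 + 4*y^2 - 2

x^2*y^4 - x*y^3*z - 3*x^2*y^2 - y^4 + 2*x*y*z + x^2 + 4*y^2 - 2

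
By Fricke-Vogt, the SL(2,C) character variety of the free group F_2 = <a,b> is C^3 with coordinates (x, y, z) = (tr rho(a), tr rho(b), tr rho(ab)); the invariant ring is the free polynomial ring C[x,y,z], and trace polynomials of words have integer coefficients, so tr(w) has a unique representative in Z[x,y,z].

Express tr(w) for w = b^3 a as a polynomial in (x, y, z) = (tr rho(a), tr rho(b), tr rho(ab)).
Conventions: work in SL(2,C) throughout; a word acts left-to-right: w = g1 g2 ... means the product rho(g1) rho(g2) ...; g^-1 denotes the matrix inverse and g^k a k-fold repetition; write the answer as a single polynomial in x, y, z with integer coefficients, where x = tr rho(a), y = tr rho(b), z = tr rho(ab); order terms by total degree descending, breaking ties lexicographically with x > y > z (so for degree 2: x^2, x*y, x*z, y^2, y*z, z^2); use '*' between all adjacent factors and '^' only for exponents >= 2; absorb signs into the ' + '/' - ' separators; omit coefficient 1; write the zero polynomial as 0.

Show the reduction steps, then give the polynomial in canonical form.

apply: tr(b a b) = tr(b) tr(a b) - tr(a) = y*z - x
tr(b^3 a) = tr(b) tr(b a b) - tr(b a) = y^2*z - x*y - z

y^2*z - x*y - z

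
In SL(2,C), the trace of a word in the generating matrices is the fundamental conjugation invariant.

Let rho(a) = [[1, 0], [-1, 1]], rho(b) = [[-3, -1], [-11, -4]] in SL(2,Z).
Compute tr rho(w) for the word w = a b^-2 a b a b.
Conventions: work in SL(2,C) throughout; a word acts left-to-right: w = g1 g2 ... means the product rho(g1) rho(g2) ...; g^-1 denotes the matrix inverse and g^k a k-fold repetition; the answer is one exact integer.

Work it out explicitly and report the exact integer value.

-42

rho(a) = [[1, 0], [-1, 1]]
... * rho(b^-1) = [[-4, 1], [11, -3]]  ->  [[-4, 1], [15, -4]]
... * rho(b^-1) = [[-4, 1], [11, -3]]  ->  [[27, -7], [-104, 27]]
... * rho(a) = [[1, 0], [-1, 1]]  ->  [[34, -7], [-131, 27]]
... * rho(b) = [[-3, -1], [-11, -4]]  ->  [[-25, -6], [96, 23]]
... * rho(a) = [[1, 0], [-1, 1]]  ->  [[-19, -6], [73, 23]]
... * rho(b) = [[-3, -1], [-11, -4]]  ->  [[123, 43], [-472, -165]]
tr = 123 + -165 = -42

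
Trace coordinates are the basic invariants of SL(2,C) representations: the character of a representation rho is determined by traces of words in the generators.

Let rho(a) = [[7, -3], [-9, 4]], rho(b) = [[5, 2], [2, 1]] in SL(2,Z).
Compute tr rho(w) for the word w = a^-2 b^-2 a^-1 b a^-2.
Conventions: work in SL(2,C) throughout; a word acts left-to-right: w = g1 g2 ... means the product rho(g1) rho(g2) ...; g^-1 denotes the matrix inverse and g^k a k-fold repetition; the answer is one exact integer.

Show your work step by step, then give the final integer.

rho(a^-1) = [[4, 3], [9, 7]]
... * rho(a^-1) = [[4, 3], [9, 7]]  ->  [[43, 33], [99, 76]]
... * rho(b^-1) = [[1, -2], [-2, 5]]  ->  [[-23, 79], [-53, 182]]
... * rho(b^-1) = [[1, -2], [-2, 5]]  ->  [[-181, 441], [-417, 1016]]
... * rho(a^-1) = [[4, 3], [9, 7]]  ->  [[3245, 2544], [7476, 5861]]
... * rho(b) = [[5, 2], [2, 1]]  ->  [[21313, 9034], [49102, 20813]]
... * rho(a^-1) = [[4, 3], [9, 7]]  ->  [[166558, 127177], [383725, 292997]]
... * rho(a^-1) = [[4, 3], [9, 7]]  ->  [[1810825, 1389913], [4171873, 3202154]]
tr = 1810825 + 3202154 = 5012979

5012979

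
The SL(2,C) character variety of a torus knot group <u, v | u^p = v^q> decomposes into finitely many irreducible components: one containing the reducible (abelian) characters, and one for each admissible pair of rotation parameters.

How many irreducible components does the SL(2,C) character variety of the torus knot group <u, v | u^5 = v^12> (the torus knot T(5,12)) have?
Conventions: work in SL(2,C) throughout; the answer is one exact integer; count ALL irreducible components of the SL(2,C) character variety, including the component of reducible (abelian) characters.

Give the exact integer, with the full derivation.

Gamma = < u, v | u^5 = v^12 > (torus knot T(5,12)); the central element u^5 = v^12 acts as +I or -I in any irreducible SL(2,C) representation.
On an irreducible component, tr(u) is locked at 2*cos(pi*alpha/5) for some alpha in 1..4, and tr(v) at 2*cos(pi*beta/12) for some beta in 1..11.
Consistency of u^5 = (-1)^alpha I with v^12 = (-1)^beta I forces alpha = beta (mod 2).
Enumerate parity-matched pairs: 2*6 odd-odd plus 2*5 even-even gives 22.
Total: 22 irreducible-character components + 1 reducible (abelian) component = 23.

23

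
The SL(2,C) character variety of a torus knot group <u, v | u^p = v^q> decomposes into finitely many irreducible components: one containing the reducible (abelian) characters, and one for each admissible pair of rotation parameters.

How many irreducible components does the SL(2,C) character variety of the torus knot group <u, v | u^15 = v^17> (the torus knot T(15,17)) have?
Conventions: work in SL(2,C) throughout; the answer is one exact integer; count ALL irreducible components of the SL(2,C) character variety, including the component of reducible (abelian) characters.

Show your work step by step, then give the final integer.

113

In the torus knot group T(15,17), u^15 = v^17 is central, so an irreducible representation sends it to +I or -I (Schur).
On an irreducible component, tr(u) is locked at 2*cos(pi*alpha/15) for some alpha in 1..14, and tr(v) at 2*cos(pi*beta/17) for some beta in 1..16.
Consistency of u^15 = (-1)^alpha I with v^17 = (-1)^beta I forces alpha = beta (mod 2).
Enumerate parity-matched pairs: 7*8 odd-odd plus 7*8 even-even gives 112.
That is 112 components of irreducible characters, and with the reducible (abelian) component the total is 113.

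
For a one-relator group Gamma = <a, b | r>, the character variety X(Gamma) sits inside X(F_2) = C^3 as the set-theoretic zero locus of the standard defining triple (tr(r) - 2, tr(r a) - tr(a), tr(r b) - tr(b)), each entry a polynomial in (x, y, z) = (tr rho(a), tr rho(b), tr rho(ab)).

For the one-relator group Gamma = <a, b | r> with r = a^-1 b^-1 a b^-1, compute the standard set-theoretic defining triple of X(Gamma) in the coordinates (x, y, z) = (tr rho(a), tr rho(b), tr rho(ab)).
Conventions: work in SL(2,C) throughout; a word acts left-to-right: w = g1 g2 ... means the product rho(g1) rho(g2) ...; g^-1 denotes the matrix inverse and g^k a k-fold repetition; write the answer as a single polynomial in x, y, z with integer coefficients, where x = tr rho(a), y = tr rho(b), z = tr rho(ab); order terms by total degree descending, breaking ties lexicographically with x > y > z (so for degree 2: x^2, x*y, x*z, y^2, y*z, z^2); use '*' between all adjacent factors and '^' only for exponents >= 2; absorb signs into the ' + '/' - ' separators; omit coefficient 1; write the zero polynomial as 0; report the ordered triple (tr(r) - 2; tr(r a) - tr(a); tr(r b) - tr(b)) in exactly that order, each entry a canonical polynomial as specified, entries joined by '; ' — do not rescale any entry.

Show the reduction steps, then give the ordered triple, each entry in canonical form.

trace(b^-1) = trace(b) = y
next, trace(b a b) = trace(b) * trace(a b) - trace(a)  (reduce the b square) = y*z - x
trace(b a b a) = trace(a b) * trace(a b) - trace(1)  (split on a) = z^2 - 2
and trace(a b a^-1 b) = trace(b a b) * trace(a) - trace(b a b a)  (eliminate a^-1) = x*y*z - x^2 - z^2 + 2
and trace(a^-1 b^-1 a b) = trace(a b a^-1) * trace(b) - trace(a b a^-1 b)  (eliminate b^-1) = -x*y*z + x^2 + y^2 + z^2 - 2
and trace(a^-1 b^-1 a b^-1) = trace(a^-1 b^-1 a) * trace(b) - trace(a^-1 b^-1 a b)  (eliminate b^-1) = x*y*z - x^2 - z^2 + 2
next, trace(a b^-1) = trace(a) * trace(b) - trace(a b) = x*y - z
trace(b^-1 a b^-1) = trace(a b^-1) * trace(b) - trace(a) = x*y^2 - y*z - x
assemble the triple (trace(r) - 2; trace(r a) - x; trace(r b) - y)

x*y*z - x^2 - z^2; x*y^2 - y*z - 2*x; 0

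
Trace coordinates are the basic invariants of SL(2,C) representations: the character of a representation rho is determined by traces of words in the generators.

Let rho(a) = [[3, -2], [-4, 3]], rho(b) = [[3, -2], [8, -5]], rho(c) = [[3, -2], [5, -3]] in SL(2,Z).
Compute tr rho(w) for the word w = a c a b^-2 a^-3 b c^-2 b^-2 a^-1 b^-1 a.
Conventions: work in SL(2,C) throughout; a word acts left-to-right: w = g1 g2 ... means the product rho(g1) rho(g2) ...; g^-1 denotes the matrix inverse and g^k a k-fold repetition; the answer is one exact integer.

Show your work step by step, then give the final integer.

-679994

rho(a) = [[3, -2], [-4, 3]]
... * rho(c) = [[3, -2], [5, -3]]  ->  [[-1, 0], [3, -1]]
... * rho(a) = [[3, -2], [-4, 3]]  ->  [[-3, 2], [13, -9]]
... * rho(b^-1) = [[-5, 2], [-8, 3]]  ->  [[-1, 0], [7, -1]]
... * rho(b^-1) = [[-5, 2], [-8, 3]]  ->  [[5, -2], [-27, 11]]
... * rho(a^-1) = [[3, 2], [4, 3]]  ->  [[7, 4], [-37, -21]]
... * rho(a^-1) = [[3, 2], [4, 3]]  ->  [[37, 26], [-195, -137]]
... * rho(a^-1) = [[3, 2], [4, 3]]  ->  [[215, 152], [-1133, -801]]
... * rho(b) = [[3, -2], [8, -5]]  ->  [[1861, -1190], [-9807, 6271]]
... * rho(c^-1) = [[-3, 2], [-5, 3]]  ->  [[367, 152], [-1934, -801]]
... * rho(c^-1) = [[-3, 2], [-5, 3]]  ->  [[-1861, 1190], [9807, -6271]]
... * rho(b^-1) = [[-5, 2], [-8, 3]]  ->  [[-215, -152], [1133, 801]]
... * rho(b^-1) = [[-5, 2], [-8, 3]]  ->  [[2291, -886], [-12073, 4669]]
... * rho(a^-1) = [[3, 2], [4, 3]]  ->  [[3329, 1924], [-17543, -10139]]
... * rho(b^-1) = [[-5, 2], [-8, 3]]  ->  [[-32037, 12430], [168827, -65503]]
... * rho(a) = [[3, -2], [-4, 3]]  ->  [[-145831, 101364], [768493, -534163]]
tr = -145831 + -534163 = -679994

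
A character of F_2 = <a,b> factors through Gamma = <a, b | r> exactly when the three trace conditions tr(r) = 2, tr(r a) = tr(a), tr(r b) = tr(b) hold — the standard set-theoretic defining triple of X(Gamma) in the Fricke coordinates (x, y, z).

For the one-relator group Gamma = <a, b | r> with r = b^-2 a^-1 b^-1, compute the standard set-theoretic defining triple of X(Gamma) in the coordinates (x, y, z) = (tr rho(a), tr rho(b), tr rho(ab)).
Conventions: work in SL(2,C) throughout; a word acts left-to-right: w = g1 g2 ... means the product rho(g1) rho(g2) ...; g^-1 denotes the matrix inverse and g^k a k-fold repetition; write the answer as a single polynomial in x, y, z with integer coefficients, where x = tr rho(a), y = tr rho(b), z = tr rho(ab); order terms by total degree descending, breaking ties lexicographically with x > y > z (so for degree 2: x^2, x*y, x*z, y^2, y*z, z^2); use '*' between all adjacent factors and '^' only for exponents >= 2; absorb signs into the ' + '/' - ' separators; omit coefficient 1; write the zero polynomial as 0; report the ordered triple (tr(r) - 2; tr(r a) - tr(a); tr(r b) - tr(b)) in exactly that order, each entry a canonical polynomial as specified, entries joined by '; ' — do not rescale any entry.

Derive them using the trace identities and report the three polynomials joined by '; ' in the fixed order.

trace(b^-1) = trace(b) = y
reduce: trace(b^-1 a) = trace(a) trace(b) - trace(a b) = x*y - z
so trace(b^-1 a^-1) = trace(b^-1) trace(a) - trace(b^-1 a) = z
reduce: trace(b^-1 a^-1 b^-1) = trace(b^-1 a^-1) trace(b) - trace(b^-1 a^-1 b) = y*z - x
trace(b^-2 a^-1 b^-1) = trace(b^-1 a^-1 b^-1) trace(b) - trace(b^-1 a^-1) = y^2*z - x*y - z
reduce: trace(b^-2) = trace(b^-1) trace(b) - trace(1)  (eliminate b^-1) = y^2 - 2
so trace(a b a) = trace(a) trace(b a) - trace(b)  (reduce the a square) = x*z - y
so trace(a b a b) = trace(a b) trace(a b) - trace(1)  (split on a) = z^2 - 2
so trace(b^-1 a b a) = trace(a b a) trace(b) - trace(a b a b)  (eliminate b^-1) = x*y*z - y^2 - z^2 + 2
trace(b a b^-2 a) = trace(b^-1 a b a) trace(b) - trace(b^-1 a b a b)  (eliminate b^-1) = x*y^2*z - y^3 - y*z^2 - x*z + 3*y
trace(a b^-2 a^-1 b) = trace(b a b^-2) trace(a) - trace(b a b^-2 a)  (eliminate a^-1) = -x*y^2*z + x^2*y + y^3 + y*z^2 - 3*y
trace(b^-2 a^-1 b^-1 a) = trace(a b^-2 a^-1) trace(b) - trace(a b^-2 a^-1 b)  (eliminate b^-1) = x*y^2*z - x^2*y - y*z^2 + y
assemble the triple (trace(r) - 2; trace(r a) - x; trace(r b) - y)

y^2*z - x*y - z - 2; x*y^2*z - x^2*y - y*z^2 - x + y; y*z - x - y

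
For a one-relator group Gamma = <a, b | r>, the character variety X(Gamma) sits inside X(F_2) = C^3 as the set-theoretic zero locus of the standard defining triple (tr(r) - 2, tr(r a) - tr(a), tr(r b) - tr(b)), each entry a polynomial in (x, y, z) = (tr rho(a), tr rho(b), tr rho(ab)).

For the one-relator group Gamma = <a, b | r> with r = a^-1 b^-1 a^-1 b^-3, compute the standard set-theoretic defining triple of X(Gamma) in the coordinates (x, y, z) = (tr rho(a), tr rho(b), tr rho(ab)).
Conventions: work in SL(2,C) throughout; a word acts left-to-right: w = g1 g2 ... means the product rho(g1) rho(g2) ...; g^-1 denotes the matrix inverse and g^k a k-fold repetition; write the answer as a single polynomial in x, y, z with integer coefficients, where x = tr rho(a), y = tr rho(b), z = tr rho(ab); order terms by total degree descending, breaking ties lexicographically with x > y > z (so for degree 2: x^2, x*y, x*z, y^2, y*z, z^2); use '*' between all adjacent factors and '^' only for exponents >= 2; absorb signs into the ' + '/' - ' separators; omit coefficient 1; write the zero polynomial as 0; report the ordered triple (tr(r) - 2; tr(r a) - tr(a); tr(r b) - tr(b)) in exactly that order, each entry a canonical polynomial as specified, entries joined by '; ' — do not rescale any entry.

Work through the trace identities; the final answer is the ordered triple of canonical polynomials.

y^2*z^2 - x*y*z - y^2 - z^2; y^3*z - x*y^2 - 2*y*z; y*z^2 - x*z - 2*y

tr(a^-1) = tr(a) = x
tr(a^-2) = tr(a^-1) * tr(a) - tr(1) = x^2 - 2
tr(b a^-1) = tr(b) * tr(a) - tr(b a) = x*y - z
tr(a^-2 b) = tr(b a^-1) * tr(a) - tr(b) = x^2*y - x*z - y
tr(a^-2 b^-1) = tr(a^-2) * tr(b) - tr(a^-2 b) = x*z - y
tr(a^-2 b^-2) = tr(a^-2 b^-1) * tr(b) - tr(a^-2) = x*y*z - x^2 - y^2 + 2
tr(a^-1 b^-3 a^-1) = tr(a^-2 b^-2) * tr(b) - tr(a^-2 b^-1) = x*y^2*z - x^2*y - y^3 - x*z + 3*y
tr(a b a b) = tr(b a) * tr(b a) - tr(1) = z^2 - 2
tr(b^-1 a b a) = tr(a b a) * tr(b) - tr(a b a b) = x*y*z - y^2 - z^2 + 2
tr(b a^-1 b^-1 a) = tr(b^-1 a b) * tr(a) - tr(b^-1 a b a) = -x*y*z + x^2 + y^2 + z^2 - 2
tr(b^-1 a^-1 b a^-1) = tr(b a^-1 b^-1) * tr(a) - tr(b a^-1 b^-1 a) = x*y*z - y^2 - z^2 + 2
tr(a^-1 b a^-1 b^-2) = tr(b^-1 a^-1 b a^-1) * tr(b) - tr(b^-1 a^-1 b a^-1 b) = x*y^2*z - x^2*y - y^3 - y*z^2 + x*z + 3*y
tr(a^-1 b^-3 a^-1 b) = tr(a^-1 b a^-1 b^-2) * tr(b) - tr(a^-1 b a^-1 b^-1) = x*y^3*z - x^2*y^2 - y^4 - y^2*z^2 + 4*y^2 + z^2 - 2
tr(a^-1 b^-1 a^-1 b^-3) = tr(a^-1 b^-3 a^-1) * tr(b) - tr(a^-1 b^-3 a^-1 b) = y^2*z^2 - x*y*z - y^2 - z^2 + 2
tr(a^-1 b^-2) = tr(b^-1 a^-1) * tr(b) - tr(b^-1 a^-1 b) = y*z - x
tr(b^-1 a^-1 b^-2) = tr(a^-1 b^-2) * tr(b) - tr(a^-1 b^-1) = y^2*z - x*y - z
tr(b^-1 a^-1 b^-3) = tr(b^-1 a^-1 b^-2) * tr(b) - tr(b^-1 a^-1 b^-1) = y^3*z - x*y^2 - 2*y*z + x
tr(a^-1 b^-1 a^-1 b^-2) = tr(a^-1 b^-2 a^-1) * tr(b) - tr(a^-1 b^-2 a^-1 b)   [inverse elimination on b] = y*z^2 - x*z - y
assemble the triple (tr(r) - 2; tr(r a) - x; tr(r b) - y)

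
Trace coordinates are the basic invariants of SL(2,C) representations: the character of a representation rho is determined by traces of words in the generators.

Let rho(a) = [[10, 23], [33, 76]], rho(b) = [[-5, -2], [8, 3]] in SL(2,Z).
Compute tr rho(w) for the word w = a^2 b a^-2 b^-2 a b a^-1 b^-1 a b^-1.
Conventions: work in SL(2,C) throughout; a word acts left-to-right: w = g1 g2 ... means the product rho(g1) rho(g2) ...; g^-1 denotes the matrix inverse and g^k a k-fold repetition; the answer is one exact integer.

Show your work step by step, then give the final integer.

rho(a) = [[10, 23], [33, 76]]
... * rho(a) = [[10, 23], [33, 76]]  ->  [[859, 1978], [2838, 6535]]
... * rho(b) = [[-5, -2], [8, 3]]  ->  [[11529, 4216], [38090, 13929]]
... * rho(a^-1) = [[76, -23], [-33, 10]]  ->  [[737076, -223007], [2435183, -736780]]
... * rho(a^-1) = [[76, -23], [-33, 10]]  ->  [[63377007, -19182818], [209387648, -63377009]]
... * rho(b^-1) = [[3, 2], [-8, -5]]  ->  [[343593565, 222668104], [1135179016, 735660341]]
... * rho(b^-1) = [[3, 2], [-8, -5]]  ->  [[-750564137, -426153390], [-2479745680, -1407943673]]
... * rho(a) = [[10, 23], [33, 76]]  ->  [[-21568703240, -49650632791], [-71259598009, -164037869788]]
... * rho(b) = [[-5, -2], [8, 3]]  ->  [[-289361546128, -105814491893], [-956004968259, -349594413346]]
... * rho(a^-1) = [[76, -23], [-33, 10]]  ->  [[-18499599273259, 5597170642014], [-61119761947266, 18492170136497]]
... * rho(b^-1) = [[3, 2], [-8, -5]]  ->  [[-100276162955889, -64985051756588], [-331296646933774, -214700374577017]]
... * rho(a) = [[10, 23], [33, 76]]  ->  [[-3147268337526294, -7245215681486135], [-10398078830379301, -23937051347330094]]
... * rho(b^-1) = [[3, 2], [-8, -5]]  ->  [[48519920439310198, 29931541732378087], [160302174287502849, 98889099075891868]]
tr = 48519920439310198 + 98889099075891868 = 147409019515202066

147409019515202066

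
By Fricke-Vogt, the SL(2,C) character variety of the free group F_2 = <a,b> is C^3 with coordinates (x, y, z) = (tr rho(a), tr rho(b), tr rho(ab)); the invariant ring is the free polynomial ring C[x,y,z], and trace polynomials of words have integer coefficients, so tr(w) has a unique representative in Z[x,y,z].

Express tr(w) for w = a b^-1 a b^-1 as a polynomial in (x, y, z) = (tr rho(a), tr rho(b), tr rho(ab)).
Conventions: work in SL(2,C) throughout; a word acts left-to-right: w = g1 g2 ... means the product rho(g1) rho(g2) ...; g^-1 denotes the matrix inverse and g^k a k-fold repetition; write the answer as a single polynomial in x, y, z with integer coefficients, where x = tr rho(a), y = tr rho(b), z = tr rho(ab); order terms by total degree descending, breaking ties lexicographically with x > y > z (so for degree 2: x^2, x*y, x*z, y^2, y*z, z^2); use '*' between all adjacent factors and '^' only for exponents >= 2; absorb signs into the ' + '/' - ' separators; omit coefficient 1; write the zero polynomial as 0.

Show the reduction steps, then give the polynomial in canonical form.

x^2*y^2 - 2*x*y*z + z^2 - 2

tr(a^2) = tr(a) tr(a) - tr(1)  (reduce the a square) = x^2 - 2
use: tr(a^2 b) = tr(a) tr(b a) - tr(b)  (reduce the a square) = x*z - y
apply: tr(a b^-1 a) = tr(a^2) tr(b) - tr(a^2 b)  (eliminate b^-1) = x^2*y - x*z - y
tr(a b a b) = tr(b a) tr(b a) - tr(1)  (split on b) = z^2 - 2
tr(a b^-1 a b) = tr(a b a) tr(b) - tr(a b a b)  (eliminate b^-1) = x*y*z - y^2 - z^2 + 2
tr(a b^-1 a b^-1) = tr(a b^-1 a) tr(b) - tr(a b^-1 a b)  (eliminate b^-1) = x^2*y^2 - 2*x*y*z + z^2 - 2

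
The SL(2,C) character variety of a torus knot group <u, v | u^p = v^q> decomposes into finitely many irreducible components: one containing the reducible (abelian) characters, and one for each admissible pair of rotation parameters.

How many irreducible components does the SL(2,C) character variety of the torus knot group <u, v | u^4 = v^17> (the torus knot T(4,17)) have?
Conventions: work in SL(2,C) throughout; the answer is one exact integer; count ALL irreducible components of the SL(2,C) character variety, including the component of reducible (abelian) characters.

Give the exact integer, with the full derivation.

For T(4,17): irreducibility forces the central element u^4 = v^17 to one of +I, -I.
This locks tr(u) to 2*cos(pi*alpha/4), alpha in 1..3, and tr(v) to 2*cos(pi*beta/17), beta in 1..16, on each component of irreducible characters.
Consistency of u^4 = (-1)^alpha I with v^17 = (-1)^beta I forces alpha = beta (mod 2).
Counting: 2 odd alphas x 8 odd betas + 1 even alphas x 8 even betas = 16 + 8 = 24.
Total: 24 irreducible-character components + 1 reducible (abelian) component = 25.

25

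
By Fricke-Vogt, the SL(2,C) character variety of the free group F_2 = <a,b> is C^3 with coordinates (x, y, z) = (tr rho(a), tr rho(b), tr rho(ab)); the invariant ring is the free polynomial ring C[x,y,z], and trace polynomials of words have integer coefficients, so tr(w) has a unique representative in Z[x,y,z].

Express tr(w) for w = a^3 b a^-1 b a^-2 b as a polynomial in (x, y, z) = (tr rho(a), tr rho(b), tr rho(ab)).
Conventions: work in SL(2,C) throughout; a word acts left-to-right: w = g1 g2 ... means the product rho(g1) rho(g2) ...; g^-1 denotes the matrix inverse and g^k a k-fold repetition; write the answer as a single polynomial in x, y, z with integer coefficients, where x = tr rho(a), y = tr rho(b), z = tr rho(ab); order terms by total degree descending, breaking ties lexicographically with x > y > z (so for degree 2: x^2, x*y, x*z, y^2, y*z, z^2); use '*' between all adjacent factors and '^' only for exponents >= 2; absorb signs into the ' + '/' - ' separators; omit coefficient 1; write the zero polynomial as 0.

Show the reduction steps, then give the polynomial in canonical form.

trace(a^2 b) = trace(a) trace(b a) - trace(b) = x*z - y
trace(a^2) = trace(a) trace(a) - trace(1) = x^2 - 2
trace(a^2 b^2) = trace(b) trace(a^2 b) - trace(a^2) = x*y*z - x^2 - y^2 + 2
trace(b^3 a^2) = trace(b) trace(a^2 b^2) - trace(a^2 b) = x*y^2*z - x^2*y - y^3 - x*z + 3*y
trace(a b^2) = trace(b) trace(a b) - trace(a) = y*z - x
trace(b^3 a) = trace(b) trace(a b^2) - trace(a b) = y^2*z - x*y - z
trace(b a^3 b^2) = trace(a) trace(b^3 a^2) - trace(b^3 a) = x^2*y^2*z - x^3*y - x*y^3 - x^2*z - y^2*z + 4*x*y + z
trace(b a b a) = trace(a b) trace(a b) - trace(1) = z^2 - 2
trace(a b a b a) = trace(a) trace(b a b a) - trace(b a b) = x*z^2 - y*z - x
trace(a b a^3 b) = trace(a) trace(a b a b a) - trace(a b a b) = x^2*z^2 - x*y*z - x^2 - z^2 + 2
trace(b a^3) = trace(a) trace(a b a) - trace(a b) = x^2*z - x*y - z
trace(a b a^3) = trace(a) trace(b a^3) - trace(b a^2) = x^3*z - x^2*y - 2*x*z + y
trace(b a^3 b^2 a) = trace(b) trace(a b a^3 b) - trace(a b a^3) = x^2*y*z^2 - x^3*z - x*y^2*z - y*z^2 + 2*x*z + y
trace(b a^-1 b a^3 b) = trace(b a^3 b^2) trace(a) - trace(b a^3 b^2 a) = x^3*y^2*z - x^4*y - x^2*y^3 - x^2*y*z^2 + 4*x^2*y + y*z^2 - x*z - y
trace(b a^3 b a b) = trace(b) trace(a^3 b a b) - trace(a^3 b a) = x^2*y*z^2 - x^3*z - x*y^2*z - y*z^2 + 2*x*z + y
trace(b a b a b a) = trace(a b a b) trace(a b) - trace(b a) = z^3 - 3*z
trace(b a b a b) = trace(b) trace(a b a b) - trace(a b a) = y*z^2 - x*z - y
trace(a b a b a b a) = trace(a) trace(b a b a b a) - trace(b a b a b) = x*z^3 - y*z^2 - 2*x*z + y
trace(b a^3 b a b a) = trace(a) trace(a b a b a b a) - trace(a b a b a b) = x^2*z^3 - x*y*z^2 - 2*x^2*z - z^3 + x*y + 3*z
trace(b a^-1 b a^3 b a) = trace(b a^3 b a b) trace(a) - trace(b a^3 b a b a) = x^3*y*z^2 - x^4*z - x^2*y^2*z - x^2*z^3 + 4*x^2*z + z^3 - 3*z
trace(a^-1 b a^3 b a^-1 b) = trace(b a^-1 b a^3 b) trace(a) - trace(b a^-1 b a^3 b a) = x^4*y^2*z - x^5*y - x^3*y^3 - 2*x^3*y*z^2 + x^4*z + x^2*y^2*z + x^2*z^3 + 4*x^3*y + x*y*z^2 - 5*x^2*z - z^3 - x*y + 3*z
trace(b a^3 b a^-1 b) = trace(b^2 a^3 b) trace(a) - trace(b^2 a^3 b a) = x^3*y^2*z - x^4*y - x^2*y^3 - x^2*y*z^2 + 4*x^2*y + y*z^2 - x*z - y
trace(a^3 b a^-1 b a^-2 b) = trace(a^-1 b a^3 b a^-1 b) trace(a) - trace(a^-1 b a^3 b a^-1 b a) = x^5*y^2*z - x^6*y - x^4*y^3 - 2*x^4*y*z^2 + x^5*z + x^3*z^3 + 5*x^4*y + x^2*y^3 + 2*x^2*y*z^2 - 5*x^3*z - x*z^3 - 5*x^2*y - y*z^2 + 4*x*z + y

x^5*y^2*z - x^6*y - x^4*y^3 - 2*x^4*y*z^2 + x^5*z + x^3*z^3 + 5*x^4*y + x^2*y^3 + 2*x^2*y*z^2 - 5*x^3*z - x*z^3 - 5*x^2*y - y*z^2 + 4*x*z + y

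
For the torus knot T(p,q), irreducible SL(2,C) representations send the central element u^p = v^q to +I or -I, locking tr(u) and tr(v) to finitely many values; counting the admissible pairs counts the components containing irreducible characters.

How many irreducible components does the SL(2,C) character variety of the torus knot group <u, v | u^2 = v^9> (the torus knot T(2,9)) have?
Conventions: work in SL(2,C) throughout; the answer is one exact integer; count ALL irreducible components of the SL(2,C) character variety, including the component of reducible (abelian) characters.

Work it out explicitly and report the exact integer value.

Gamma = < u, v | u^2 = v^9 > (torus knot T(2,9)); the central element u^2 = v^9 acts as +I or -I in any irreducible SL(2,C) representation.
This locks tr(u) to 2*cos(pi*alpha/2), alpha in 1..1, and tr(v) to 2*cos(pi*beta/9), beta in 1..8, on each component of irreducible characters.
The two central values (-1)^alpha I and (-1)^beta I must be the same matrix, so alpha and beta share a parity.
Counting: 1 odd alphas x 4 odd betas + 0 even alphas x 4 even betas = 4 + 0 = 4.
components with irreducible characters: 4; plus the single component of reducible (abelian) characters: total 5.

5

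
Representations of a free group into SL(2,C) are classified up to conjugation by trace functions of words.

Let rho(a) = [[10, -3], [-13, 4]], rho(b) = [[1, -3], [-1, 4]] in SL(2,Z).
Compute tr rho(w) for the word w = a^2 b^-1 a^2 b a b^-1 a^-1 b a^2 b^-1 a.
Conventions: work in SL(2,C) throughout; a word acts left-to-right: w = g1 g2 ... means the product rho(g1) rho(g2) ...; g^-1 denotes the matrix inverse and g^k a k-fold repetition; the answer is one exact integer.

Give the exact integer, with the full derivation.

570898424

rho(a) = [[10, -3], [-13, 4]]
... * rho(a) = [[10, -3], [-13, 4]]  ->  [[139, -42], [-182, 55]]
... * rho(b^-1) = [[4, 3], [1, 1]]  ->  [[514, 375], [-673, -491]]
... * rho(a) = [[10, -3], [-13, 4]]  ->  [[265, -42], [-347, 55]]
... * rho(a) = [[10, -3], [-13, 4]]  ->  [[3196, -963], [-4185, 1261]]
... * rho(b) = [[1, -3], [-1, 4]]  ->  [[4159, -13440], [-5446, 17599]]
... * rho(a) = [[10, -3], [-13, 4]]  ->  [[216310, -66237], [-283247, 86734]]
... * rho(b^-1) = [[4, 3], [1, 1]]  ->  [[799003, 582693], [-1046254, -763007]]
... * rho(a^-1) = [[4, 3], [13, 10]]  ->  [[10771021, 8223939], [-14104107, -10768832]]
... * rho(b) = [[1, -3], [-1, 4]]  ->  [[2547082, 582693], [-3335275, -763007]]
... * rho(a) = [[10, -3], [-13, 4]]  ->  [[17895811, -5310474], [-23433659, 6953797]]
... * rho(a) = [[10, -3], [-13, 4]]  ->  [[247994272, -74929329], [-324735951, 98116165]]
... * rho(b^-1) = [[4, 3], [1, 1]]  ->  [[917047759, 669053487], [-1200827639, -876091688]]
... * rho(a) = [[10, -3], [-13, 4]]  ->  [[472782259, -74929329], [-619084446, 98116165]]
tr = 472782259 + 98116165 = 570898424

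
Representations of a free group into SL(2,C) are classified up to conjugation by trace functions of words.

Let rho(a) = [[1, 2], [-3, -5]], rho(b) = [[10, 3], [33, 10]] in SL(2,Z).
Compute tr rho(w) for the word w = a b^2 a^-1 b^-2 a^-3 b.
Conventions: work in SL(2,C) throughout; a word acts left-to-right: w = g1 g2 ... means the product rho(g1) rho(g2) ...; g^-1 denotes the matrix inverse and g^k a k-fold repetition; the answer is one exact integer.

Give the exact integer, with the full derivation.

rho(a) = [[1, 2], [-3, -5]]
... * rho(b) = [[10, 3], [33, 10]]  ->  [[76, 23], [-195, -59]]
... * rho(b) = [[10, 3], [33, 10]]  ->  [[1519, 458], [-3897, -1175]]
... * rho(a^-1) = [[-5, -2], [3, 1]]  ->  [[-6221, -2580], [15960, 6619]]
... * rho(b^-1) = [[10, -3], [-33, 10]]  ->  [[22930, -7137], [-58827, 18310]]
... * rho(b^-1) = [[10, -3], [-33, 10]]  ->  [[464821, -140160], [-1192500, 359581]]
... * rho(a^-1) = [[-5, -2], [3, 1]]  ->  [[-2744585, -1069802], [7041243, 2744581]]
... * rho(a^-1) = [[-5, -2], [3, 1]]  ->  [[10513519, 4419368], [-26972472, -11337905]]
... * rho(a^-1) = [[-5, -2], [3, 1]]  ->  [[-39309491, -16607670], [100848645, 42607039]]
... * rho(b) = [[10, 3], [33, 10]]  ->  [[-941148020, -284005173], [2414518737, 728616325]]
tr = -941148020 + 728616325 = -212531695

-212531695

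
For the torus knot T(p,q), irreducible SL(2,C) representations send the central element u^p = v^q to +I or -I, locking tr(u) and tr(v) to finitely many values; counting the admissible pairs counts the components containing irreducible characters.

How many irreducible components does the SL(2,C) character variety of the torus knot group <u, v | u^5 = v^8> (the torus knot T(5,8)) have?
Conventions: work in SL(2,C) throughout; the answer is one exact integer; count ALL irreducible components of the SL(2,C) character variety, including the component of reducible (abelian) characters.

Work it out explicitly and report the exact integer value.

15

Gamma = < u, v | u^5 = v^8 > (torus knot T(5,8)); the central element u^5 = v^8 acts as +I or -I in any irreducible SL(2,C) representation.
On an irreducible component, tr(u) is locked at 2*cos(pi*alpha/5) for some alpha in 1..4, and tr(v) at 2*cos(pi*beta/8) for some beta in 1..7.
u^5 = (-1)^alpha I and v^8 = (-1)^beta I must agree, so alpha and beta have equal parity.
count pairs: odd alpha (2 choices) x odd beta (4), plus even alpha (2) x even beta (3): 2*4 + 2*3 = 14.
That is 14 components of irreducible characters, and with the reducible (abelian) component the total is 15.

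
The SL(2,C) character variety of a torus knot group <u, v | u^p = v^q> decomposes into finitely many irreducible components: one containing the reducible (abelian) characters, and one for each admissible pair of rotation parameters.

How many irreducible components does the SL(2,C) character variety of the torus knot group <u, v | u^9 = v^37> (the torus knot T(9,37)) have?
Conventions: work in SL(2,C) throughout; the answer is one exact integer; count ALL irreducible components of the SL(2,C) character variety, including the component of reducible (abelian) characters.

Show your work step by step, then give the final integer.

145

In the torus knot group T(9,37), u^9 = v^37 is central, so an irreducible representation sends it to +I or -I (Schur).
On an irreducible component, tr(u) is locked at 2*cos(pi*alpha/9) for some alpha in 1..8, and tr(v) at 2*cos(pi*beta/37) for some beta in 1..36.
u^9 = (-1)^alpha I and v^37 = (-1)^beta I must agree, so alpha and beta have equal parity.
Counting: 4 odd alphas x 18 odd betas + 4 even alphas x 18 even betas = 72 + 72 = 144.
components with irreducible characters: 144; plus the single component of reducible (abelian) characters: total 145.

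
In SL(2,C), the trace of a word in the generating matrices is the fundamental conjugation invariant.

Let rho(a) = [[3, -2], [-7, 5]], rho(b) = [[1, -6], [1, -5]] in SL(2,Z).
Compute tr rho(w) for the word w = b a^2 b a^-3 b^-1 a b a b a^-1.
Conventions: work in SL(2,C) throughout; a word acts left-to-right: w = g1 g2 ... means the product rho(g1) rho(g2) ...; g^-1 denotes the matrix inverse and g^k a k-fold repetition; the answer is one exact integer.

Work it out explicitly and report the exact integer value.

rho(b) = [[1, -6], [1, -5]]
... * rho(a) = [[3, -2], [-7, 5]]  ->  [[45, -32], [38, -27]]
... * rho(a) = [[3, -2], [-7, 5]]  ->  [[359, -250], [303, -211]]
... * rho(b) = [[1, -6], [1, -5]]  ->  [[109, -904], [92, -763]]
... * rho(a^-1) = [[5, 2], [7, 3]]  ->  [[-5783, -2494], [-4881, -2105]]
... * rho(a^-1) = [[5, 2], [7, 3]]  ->  [[-46373, -19048], [-39140, -16077]]
... * rho(a^-1) = [[5, 2], [7, 3]]  ->  [[-365201, -149890], [-308239, -126511]]
... * rho(b^-1) = [[-5, 6], [-1, 1]]  ->  [[1975895, -2341096], [1667706, -1975945]]
... * rho(a) = [[3, -2], [-7, 5]]  ->  [[22315357, -15657270], [18834733, -13215137]]
... * rho(b) = [[1, -6], [1, -5]]  ->  [[6658087, -55605792], [5619596, -46932713]]
... * rho(a) = [[3, -2], [-7, 5]]  ->  [[409214805, -291345134], [345387779, -245902757]]
... * rho(b) = [[1, -6], [1, -5]]  ->  [[117869671, -998563160], [99485022, -842812889]]
... * rho(a^-1) = [[5, 2], [7, 3]]  ->  [[-6400593765, -2759950138], [-5402265113, -2329468623]]
tr = -6400593765 + -2329468623 = -8730062388

-8730062388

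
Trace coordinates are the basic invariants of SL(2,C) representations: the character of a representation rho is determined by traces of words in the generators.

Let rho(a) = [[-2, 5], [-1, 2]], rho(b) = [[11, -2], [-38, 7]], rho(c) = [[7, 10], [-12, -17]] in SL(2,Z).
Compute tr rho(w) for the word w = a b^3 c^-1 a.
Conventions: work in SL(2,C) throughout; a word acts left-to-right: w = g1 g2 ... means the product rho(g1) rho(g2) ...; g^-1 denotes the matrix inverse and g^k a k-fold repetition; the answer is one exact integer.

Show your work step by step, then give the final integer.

rho(a) = [[-2, 5], [-1, 2]]
... * rho(b) = [[11, -2], [-38, 7]]  ->  [[-212, 39], [-87, 16]]
... * rho(b) = [[11, -2], [-38, 7]]  ->  [[-3814, 697], [-1565, 286]]
... * rho(b) = [[11, -2], [-38, 7]]  ->  [[-68440, 12507], [-28083, 5132]]
... * rho(c^-1) = [[-17, -10], [12, 7]]  ->  [[1313564, 771949], [538995, 316754]]
... * rho(a) = [[-2, 5], [-1, 2]]  ->  [[-3399077, 8111718], [-1394744, 3328483]]
tr = -3399077 + 3328483 = -70594

-70594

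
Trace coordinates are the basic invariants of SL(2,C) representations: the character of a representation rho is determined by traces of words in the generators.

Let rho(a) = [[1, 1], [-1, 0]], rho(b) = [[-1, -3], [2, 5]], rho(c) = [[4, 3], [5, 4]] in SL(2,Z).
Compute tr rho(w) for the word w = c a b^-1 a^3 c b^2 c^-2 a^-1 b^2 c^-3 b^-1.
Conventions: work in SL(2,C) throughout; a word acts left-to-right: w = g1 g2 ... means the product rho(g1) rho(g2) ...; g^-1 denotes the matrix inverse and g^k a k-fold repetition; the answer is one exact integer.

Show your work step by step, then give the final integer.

-77910080

rho(c) = [[4, 3], [5, 4]]
... * rho(a) = [[1, 1], [-1, 0]]  ->  [[1, 4], [1, 5]]
... * rho(b^-1) = [[5, 3], [-2, -1]]  ->  [[-3, -1], [-5, -2]]
... * rho(a) = [[1, 1], [-1, 0]]  ->  [[-2, -3], [-3, -5]]
... * rho(a) = [[1, 1], [-1, 0]]  ->  [[1, -2], [2, -3]]
... * rho(a) = [[1, 1], [-1, 0]]  ->  [[3, 1], [5, 2]]
... * rho(c) = [[4, 3], [5, 4]]  ->  [[17, 13], [30, 23]]
... * rho(b) = [[-1, -3], [2, 5]]  ->  [[9, 14], [16, 25]]
... * rho(b) = [[-1, -3], [2, 5]]  ->  [[19, 43], [34, 77]]
... * rho(c^-1) = [[4, -3], [-5, 4]]  ->  [[-139, 115], [-249, 206]]
... * rho(c^-1) = [[4, -3], [-5, 4]]  ->  [[-1131, 877], [-2026, 1571]]
... * rho(a^-1) = [[0, -1], [1, 1]]  ->  [[877, 2008], [1571, 3597]]
... * rho(b) = [[-1, -3], [2, 5]]  ->  [[3139, 7409], [5623, 13272]]
... * rho(b) = [[-1, -3], [2, 5]]  ->  [[11679, 27628], [20921, 49491]]
... * rho(c^-1) = [[4, -3], [-5, 4]]  ->  [[-91424, 75475], [-163771, 135201]]
... * rho(c^-1) = [[4, -3], [-5, 4]]  ->  [[-743071, 576172], [-1331089, 1032117]]
... * rho(c^-1) = [[4, -3], [-5, 4]]  ->  [[-5853144, 4533901], [-10484941, 8121735]]
... * rho(b^-1) = [[5, 3], [-2, -1]]  ->  [[-38333522, -22093333], [-68668175, -39576558]]
tr = -38333522 + -39576558 = -77910080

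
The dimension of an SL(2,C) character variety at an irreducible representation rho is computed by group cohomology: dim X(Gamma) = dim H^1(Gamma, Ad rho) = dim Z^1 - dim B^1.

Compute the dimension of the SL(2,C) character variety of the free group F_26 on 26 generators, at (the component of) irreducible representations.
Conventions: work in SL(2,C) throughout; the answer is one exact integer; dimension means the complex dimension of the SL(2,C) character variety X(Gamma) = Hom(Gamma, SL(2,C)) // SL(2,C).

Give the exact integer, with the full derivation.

The free group F_26: 26 generators, no relators.
Z^1(Gamma, Ad rho) = (sl_2)^26: a cocycle is a free choice of one sl_2 vector per generator, so dim Z^1 = 3*26 = 78.
dim B^1 = 3: the coboundary map is injective because an irreducible image has centralizer 0 in sl_2.
dim H^1 = 78 - 3 = 75, which is dim X.

75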